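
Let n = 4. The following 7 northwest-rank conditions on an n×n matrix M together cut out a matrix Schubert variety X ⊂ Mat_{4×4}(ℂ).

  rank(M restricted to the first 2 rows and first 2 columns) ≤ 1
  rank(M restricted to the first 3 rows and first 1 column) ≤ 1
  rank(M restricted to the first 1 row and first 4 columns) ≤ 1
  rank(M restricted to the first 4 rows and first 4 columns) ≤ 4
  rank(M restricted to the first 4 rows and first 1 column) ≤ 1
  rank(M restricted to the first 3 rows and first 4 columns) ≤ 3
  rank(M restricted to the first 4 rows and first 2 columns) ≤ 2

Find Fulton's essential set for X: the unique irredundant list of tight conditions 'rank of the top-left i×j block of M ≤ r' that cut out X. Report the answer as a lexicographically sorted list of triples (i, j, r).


Propagating the 7 rank bounds to every northwest block:

  i=1: 1, 1, 1, 1
  i=2: 1, 1, 2, 2
  i=3: 1, 2, 3, 3
  i=4: 1, 2, 3, 4

second differences of R give the permutation w = (1, 3, 2, 4).

Rothe diagram D(w) (1 cell), 1 SE-corner (essential condition):

[(2, 2, 1)]


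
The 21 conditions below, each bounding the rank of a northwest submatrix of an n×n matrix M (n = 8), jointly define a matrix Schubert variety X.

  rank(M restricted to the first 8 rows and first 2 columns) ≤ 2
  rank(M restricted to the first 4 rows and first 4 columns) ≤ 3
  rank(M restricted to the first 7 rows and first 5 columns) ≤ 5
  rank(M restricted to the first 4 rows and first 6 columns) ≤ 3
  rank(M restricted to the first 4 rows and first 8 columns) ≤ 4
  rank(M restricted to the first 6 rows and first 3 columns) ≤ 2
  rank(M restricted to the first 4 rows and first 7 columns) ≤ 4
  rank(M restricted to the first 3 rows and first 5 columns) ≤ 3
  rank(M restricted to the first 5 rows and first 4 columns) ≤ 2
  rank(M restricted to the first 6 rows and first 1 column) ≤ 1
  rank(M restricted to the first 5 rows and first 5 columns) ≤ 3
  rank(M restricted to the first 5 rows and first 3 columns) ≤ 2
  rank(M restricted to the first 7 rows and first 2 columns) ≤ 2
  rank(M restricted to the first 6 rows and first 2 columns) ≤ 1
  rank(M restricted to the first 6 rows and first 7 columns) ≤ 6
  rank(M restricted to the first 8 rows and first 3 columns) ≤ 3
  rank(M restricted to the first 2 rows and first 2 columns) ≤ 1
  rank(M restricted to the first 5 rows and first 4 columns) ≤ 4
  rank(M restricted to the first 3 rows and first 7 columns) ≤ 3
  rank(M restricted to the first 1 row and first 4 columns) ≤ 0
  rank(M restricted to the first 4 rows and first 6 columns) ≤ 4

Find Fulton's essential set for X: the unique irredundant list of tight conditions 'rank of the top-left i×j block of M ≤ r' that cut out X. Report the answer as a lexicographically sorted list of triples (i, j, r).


The tightest implied rank at each (i,j), from the 21 conditions:

  i=1: 0  0  0  0  1  1  1  1
  i=2: 1  1  1  1  2  2  2  2
  i=3: 1  1  2  2  3  3  3  3
  i=4: 1  1  2  2  3  3  4  4
  i=5: 1  1  2  2  3  4  5  5
  i=6: 1  1  2  3  4  5  6  6
  i=7: 1  2  3  4  5  6  7  7
  i=8: 1  2  3  4  5  6  7  8

giving w = (5, 1, 3, 7, 6, 4, 2, 8) via Δ²R.

|D(w)|=11, |Ess(w)|=4:

[(1, 4, 0), (4, 6, 3), (5, 4, 2), (6, 2, 1)]


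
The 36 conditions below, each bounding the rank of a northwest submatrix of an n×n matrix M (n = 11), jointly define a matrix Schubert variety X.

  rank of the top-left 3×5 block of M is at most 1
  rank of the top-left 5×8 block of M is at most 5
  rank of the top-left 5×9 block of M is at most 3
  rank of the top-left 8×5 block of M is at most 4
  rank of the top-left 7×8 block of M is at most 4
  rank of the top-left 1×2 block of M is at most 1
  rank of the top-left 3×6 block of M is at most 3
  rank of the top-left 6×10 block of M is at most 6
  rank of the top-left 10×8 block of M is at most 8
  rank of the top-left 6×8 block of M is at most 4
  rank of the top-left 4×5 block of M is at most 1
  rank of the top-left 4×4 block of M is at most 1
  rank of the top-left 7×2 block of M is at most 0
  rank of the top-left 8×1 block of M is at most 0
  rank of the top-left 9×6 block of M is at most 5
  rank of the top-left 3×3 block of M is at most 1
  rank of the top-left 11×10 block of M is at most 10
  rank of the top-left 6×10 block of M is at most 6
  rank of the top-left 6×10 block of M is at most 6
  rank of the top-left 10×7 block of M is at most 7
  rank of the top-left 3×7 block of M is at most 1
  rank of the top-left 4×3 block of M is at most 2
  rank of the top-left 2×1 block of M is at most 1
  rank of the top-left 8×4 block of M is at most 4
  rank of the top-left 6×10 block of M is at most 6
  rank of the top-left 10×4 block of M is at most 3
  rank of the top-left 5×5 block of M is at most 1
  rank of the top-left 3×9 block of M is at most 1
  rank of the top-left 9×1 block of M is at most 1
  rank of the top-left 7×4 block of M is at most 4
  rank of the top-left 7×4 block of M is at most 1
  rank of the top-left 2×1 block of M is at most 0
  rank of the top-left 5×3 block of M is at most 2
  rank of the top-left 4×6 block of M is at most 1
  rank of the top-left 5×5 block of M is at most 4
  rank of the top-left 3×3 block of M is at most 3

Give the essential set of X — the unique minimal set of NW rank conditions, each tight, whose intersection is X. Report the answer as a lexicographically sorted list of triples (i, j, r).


Computing R[i][j] = min implied NW-rank bound (n=11, 36 conditions):

  R[1]: 0  0  1  1  1  1  1  1  1  1  1
  R[2]: 0  0  1  1  1  1  1  1  1  2  2
  R[3]: 0  0  1  1  1  1  1  1  1  2  3
  R[4]: 0  0  1  1  1  1  2  2  2  3  4
  R[5]: 0  0  1  1  1  2  3  3  3  4  5
  R[6]: 0  0  1  1  2  3  4  4  4  5  6
  R[7]: 0  0  1  1  2  3  4  4  5  6  7
  R[8]: 0  1  2  2  3  4  5  5  6  7  8
  R[9]: 1  2  3  3  4  5  6  6  7  8  9
  R[10]: 1  2  3  3  4  5  6  7  8  9  10
  R[11]: 1  2  3  4  5  6  7  8  9  10  11

so w = (3, 10, 11, 7, 6, 5, 9, 2, 1, 8, 4).

Fulton essential set (8 of the 36 Rothe cells):

[(3, 9, 1), (4, 6, 1), (5, 5, 1), (7, 2, 0), (7, 4, 1), (7, 8, 4), (8, 1, 0), (10, 4, 3)]


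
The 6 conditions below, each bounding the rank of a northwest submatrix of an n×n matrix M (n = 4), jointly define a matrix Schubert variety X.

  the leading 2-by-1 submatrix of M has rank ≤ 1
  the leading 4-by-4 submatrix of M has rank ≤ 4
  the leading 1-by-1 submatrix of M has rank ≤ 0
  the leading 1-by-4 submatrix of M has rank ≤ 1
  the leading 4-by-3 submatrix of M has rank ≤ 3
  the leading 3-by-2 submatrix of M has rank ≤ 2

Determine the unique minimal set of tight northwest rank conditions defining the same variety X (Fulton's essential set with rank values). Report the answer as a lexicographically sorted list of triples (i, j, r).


Propagating the 6 rank bounds to every northwest block:

  row 1: 0 | 1 | 1 | 1
  row 2: 1 | 2 | 2 | 2
  row 3: 1 | 2 | 3 | 3
  row 4: 1 | 2 | 3 | 4

reading off 1-entries of Δ²R: w = (2, 1, 3, 4).

1 SE-corner of the 1-cell Rothe diagram gives Ess(w):

[(1, 1, 0)]


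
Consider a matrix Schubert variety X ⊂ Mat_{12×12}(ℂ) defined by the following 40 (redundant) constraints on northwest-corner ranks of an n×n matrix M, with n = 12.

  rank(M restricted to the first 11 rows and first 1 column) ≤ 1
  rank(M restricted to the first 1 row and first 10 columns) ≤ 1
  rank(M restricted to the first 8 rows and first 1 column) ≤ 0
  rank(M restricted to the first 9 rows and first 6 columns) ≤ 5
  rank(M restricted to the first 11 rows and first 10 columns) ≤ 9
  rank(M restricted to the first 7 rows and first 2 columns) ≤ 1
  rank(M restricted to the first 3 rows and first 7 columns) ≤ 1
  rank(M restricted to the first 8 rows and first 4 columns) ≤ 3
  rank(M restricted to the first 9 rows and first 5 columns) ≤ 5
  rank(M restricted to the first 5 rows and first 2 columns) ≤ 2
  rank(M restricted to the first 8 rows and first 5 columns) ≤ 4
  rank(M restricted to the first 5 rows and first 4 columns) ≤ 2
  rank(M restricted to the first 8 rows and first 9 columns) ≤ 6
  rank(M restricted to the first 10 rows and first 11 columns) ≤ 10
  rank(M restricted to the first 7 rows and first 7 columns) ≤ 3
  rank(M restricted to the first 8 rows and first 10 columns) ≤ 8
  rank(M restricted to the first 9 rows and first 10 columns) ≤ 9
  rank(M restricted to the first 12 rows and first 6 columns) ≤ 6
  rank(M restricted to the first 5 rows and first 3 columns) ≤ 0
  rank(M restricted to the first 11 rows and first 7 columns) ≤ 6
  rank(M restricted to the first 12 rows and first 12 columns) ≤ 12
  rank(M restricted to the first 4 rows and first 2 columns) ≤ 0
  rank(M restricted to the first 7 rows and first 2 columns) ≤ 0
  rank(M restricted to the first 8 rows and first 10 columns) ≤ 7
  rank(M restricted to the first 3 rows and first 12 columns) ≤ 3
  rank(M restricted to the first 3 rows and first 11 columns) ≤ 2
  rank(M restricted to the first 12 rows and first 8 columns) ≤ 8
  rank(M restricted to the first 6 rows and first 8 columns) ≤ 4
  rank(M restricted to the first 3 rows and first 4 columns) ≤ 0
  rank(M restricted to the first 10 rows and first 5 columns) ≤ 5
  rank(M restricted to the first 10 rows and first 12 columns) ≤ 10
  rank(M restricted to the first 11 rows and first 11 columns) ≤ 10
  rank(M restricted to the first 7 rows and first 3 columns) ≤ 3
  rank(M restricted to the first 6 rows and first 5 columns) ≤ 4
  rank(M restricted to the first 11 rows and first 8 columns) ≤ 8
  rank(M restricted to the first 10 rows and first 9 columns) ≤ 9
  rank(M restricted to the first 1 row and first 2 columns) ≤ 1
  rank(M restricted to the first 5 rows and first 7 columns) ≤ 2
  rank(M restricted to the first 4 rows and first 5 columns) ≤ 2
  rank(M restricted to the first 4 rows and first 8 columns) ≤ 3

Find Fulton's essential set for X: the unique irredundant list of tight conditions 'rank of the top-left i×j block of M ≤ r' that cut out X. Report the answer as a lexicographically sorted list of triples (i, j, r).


Recovering R(i,j) via the rank-extension bound from the 40 conditions:

  i=1: 0 0 0 0 1 1 1 1 1 1 1 1
  i=2: 0 0 0 0 1 1 1 2 2 2 2 2
  i=3: 0 0 0 0 1 1 1 2 2 2 2 3
  i=4: 0 0 0 1 2 2 2 3 3 3 3 4
  i=5: 0 0 0 1 2 2 2 3 4 4 4 5
  i=6: 0 0 1 2 3 3 3 4 5 5 5 6
  i=7: 0 0 1 2 3 3 3 4 5 6 6 7
  i=8: 0 1 2 3 4 4 4 5 6 7 7 8
  i=9: 1 2 3 4 5 5 5 6 7 8 8 9
  i=10: 1 2 3 4 5 6 6 7 8 9 9 10
  i=11: 1 2 3 4 5 6 6 7 8 9 10 11
  i=12: 1 2 3 4 5 6 7 8 9 10 11 12

the unique w with this rank table is (5, 8, 12, 4, 9, 3, 10, 2, 1, 6, 11, 7).

D(w) has 35 cells with 9 SE-corners; essential set:

[(3, 4, 0), (3, 7, 1), (3, 11, 2), (5, 3, 0), (5, 7, 2), (7, 2, 0), (7, 7, 3), (8, 1, 0), (11, 7, 6)]


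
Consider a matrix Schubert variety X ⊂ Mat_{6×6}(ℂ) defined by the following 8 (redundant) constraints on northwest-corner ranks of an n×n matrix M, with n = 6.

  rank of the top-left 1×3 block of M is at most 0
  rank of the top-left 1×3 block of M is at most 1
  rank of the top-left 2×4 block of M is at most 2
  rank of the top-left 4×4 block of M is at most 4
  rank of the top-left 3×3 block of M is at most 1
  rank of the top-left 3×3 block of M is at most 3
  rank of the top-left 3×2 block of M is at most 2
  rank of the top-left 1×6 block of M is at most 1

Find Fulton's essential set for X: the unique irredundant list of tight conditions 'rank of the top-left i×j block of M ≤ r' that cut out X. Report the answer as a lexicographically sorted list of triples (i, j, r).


Recovering R(i,j) via the rank-extension bound from the 8 conditions:

  row 1: 0 0 0 1 1 1
  row 2: 1 1 1 2 2 2
  row 3: 1 1 1 2 3 3
  row 4: 1 2 2 3 4 4
  row 5: 1 2 3 4 5 5
  row 6: 1 2 3 4 5 6

hence w(1..6) = (4, 1, 5, 2, 3, 6).

ℓ(w)=5; the 2 essential cells (i,j,r):

[(1, 3, 0), (3, 3, 1)]


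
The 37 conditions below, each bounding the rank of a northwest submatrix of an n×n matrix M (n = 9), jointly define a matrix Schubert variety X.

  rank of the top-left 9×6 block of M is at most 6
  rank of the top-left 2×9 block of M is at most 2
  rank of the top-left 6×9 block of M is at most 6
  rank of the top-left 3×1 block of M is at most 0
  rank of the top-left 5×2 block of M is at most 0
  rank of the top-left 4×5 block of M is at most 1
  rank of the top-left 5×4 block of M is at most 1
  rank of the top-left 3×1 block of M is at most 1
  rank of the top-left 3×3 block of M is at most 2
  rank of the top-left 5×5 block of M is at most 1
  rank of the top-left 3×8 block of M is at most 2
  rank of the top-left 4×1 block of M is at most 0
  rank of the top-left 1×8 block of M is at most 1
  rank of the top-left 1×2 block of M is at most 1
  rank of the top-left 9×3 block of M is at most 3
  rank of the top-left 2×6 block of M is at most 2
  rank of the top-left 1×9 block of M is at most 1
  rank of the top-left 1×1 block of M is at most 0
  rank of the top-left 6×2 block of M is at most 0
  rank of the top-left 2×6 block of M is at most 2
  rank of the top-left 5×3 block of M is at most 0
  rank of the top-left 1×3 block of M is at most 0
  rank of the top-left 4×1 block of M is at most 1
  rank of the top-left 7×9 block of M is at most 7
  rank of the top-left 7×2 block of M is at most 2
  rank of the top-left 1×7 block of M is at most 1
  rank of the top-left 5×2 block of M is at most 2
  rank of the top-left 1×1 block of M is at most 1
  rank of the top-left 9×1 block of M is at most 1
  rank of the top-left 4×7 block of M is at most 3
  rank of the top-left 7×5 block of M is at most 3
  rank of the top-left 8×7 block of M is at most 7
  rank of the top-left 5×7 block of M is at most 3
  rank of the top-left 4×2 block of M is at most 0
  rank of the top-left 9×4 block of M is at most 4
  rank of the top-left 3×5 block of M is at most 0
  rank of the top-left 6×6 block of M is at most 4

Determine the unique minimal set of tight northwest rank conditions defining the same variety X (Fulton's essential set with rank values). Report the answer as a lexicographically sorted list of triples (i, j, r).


Computing R[i][j] = min implied NW-rank bound (n=9, 37 conditions):

  i=1: 0 0 0 0 0 1 1 1 1
  i=2: 0 0 0 0 0 1 2 2 2
  i=3: 0 0 0 0 0 1 2 2 3
  i=4: 0 0 0 1 1 2 3 3 4
  i=5: 0 0 0 1 1 2 3 4 5
  i=6: 0 0 1 2 2 3 4 5 6
  i=7: 1 1 2 3 3 4 5 6 7
  i=8: 1 2 3 4 4 5 6 7 8
  i=9: 1 2 3 4 5 6 7 8 9

so w = (6, 7, 9, 4, 8, 3, 1, 2, 5).

Fulton essential set (5 of the 25 Rothe cells):

[(3, 5, 0), (3, 8, 2), (5, 3, 0), (5, 5, 1), (6, 2, 0)]


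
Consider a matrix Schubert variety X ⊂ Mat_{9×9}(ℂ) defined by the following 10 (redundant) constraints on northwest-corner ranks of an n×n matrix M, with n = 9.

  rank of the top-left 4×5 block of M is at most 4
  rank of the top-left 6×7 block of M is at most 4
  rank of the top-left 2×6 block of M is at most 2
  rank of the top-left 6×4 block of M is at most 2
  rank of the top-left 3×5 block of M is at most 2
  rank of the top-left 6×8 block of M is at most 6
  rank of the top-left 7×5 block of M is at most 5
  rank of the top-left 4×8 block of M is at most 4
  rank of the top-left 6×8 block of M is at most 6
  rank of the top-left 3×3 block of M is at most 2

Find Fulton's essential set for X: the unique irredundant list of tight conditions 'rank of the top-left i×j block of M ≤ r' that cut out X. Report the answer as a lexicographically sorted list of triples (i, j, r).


Recovering R(i,j) via the rank-extension bound from the 10 conditions:

  i=1: 1 1 1 1 1 1 1 1 1
  i=2: 1 2 2 2 2 2 2 2 2
  i=3: 1 2 2 2 2 3 3 3 3
  i=4: 1 2 2 2 3 4 4 4 4
  i=5: 1 2 2 2 3 4 4 5 5
  i=6: 1 2 2 2 3 4 4 5 6
  i=7: 1 2 3 3 4 5 5 6 7
  i=8: 1 2 3 4 5 6 6 7 8
  i=9: 1 2 3 4 5 6 7 8 9

reading off 1-entries of Δ²R: w = (1, 2, 6, 5, 8, 9, 3, 4, 7).

Rothe diagram D(w) (11 cells), 3 SE-corners (essential conditions):

[(3, 5, 2), (6, 4, 2), (6, 7, 4)]


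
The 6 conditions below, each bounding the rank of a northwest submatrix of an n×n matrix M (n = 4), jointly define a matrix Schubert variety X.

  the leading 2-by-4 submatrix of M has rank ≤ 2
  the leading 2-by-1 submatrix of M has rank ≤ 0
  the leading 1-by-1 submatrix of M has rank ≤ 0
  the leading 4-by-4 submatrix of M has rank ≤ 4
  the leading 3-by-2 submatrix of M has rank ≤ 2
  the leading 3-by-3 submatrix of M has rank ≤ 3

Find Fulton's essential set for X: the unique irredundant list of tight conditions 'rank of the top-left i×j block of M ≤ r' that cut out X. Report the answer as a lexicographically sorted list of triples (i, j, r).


Recovering R(i,j) via the rank-extension bound from the 6 conditions:

  0, 1, 1, 1
  0, 1, 2, 2
  1, 2, 3, 3
  1, 2, 3, 4

second differences of R give the permutation w = (2, 3, 1, 4).

D(w) has 2 cells with 1 SE-corner; essential set:

[(2, 1, 0)]


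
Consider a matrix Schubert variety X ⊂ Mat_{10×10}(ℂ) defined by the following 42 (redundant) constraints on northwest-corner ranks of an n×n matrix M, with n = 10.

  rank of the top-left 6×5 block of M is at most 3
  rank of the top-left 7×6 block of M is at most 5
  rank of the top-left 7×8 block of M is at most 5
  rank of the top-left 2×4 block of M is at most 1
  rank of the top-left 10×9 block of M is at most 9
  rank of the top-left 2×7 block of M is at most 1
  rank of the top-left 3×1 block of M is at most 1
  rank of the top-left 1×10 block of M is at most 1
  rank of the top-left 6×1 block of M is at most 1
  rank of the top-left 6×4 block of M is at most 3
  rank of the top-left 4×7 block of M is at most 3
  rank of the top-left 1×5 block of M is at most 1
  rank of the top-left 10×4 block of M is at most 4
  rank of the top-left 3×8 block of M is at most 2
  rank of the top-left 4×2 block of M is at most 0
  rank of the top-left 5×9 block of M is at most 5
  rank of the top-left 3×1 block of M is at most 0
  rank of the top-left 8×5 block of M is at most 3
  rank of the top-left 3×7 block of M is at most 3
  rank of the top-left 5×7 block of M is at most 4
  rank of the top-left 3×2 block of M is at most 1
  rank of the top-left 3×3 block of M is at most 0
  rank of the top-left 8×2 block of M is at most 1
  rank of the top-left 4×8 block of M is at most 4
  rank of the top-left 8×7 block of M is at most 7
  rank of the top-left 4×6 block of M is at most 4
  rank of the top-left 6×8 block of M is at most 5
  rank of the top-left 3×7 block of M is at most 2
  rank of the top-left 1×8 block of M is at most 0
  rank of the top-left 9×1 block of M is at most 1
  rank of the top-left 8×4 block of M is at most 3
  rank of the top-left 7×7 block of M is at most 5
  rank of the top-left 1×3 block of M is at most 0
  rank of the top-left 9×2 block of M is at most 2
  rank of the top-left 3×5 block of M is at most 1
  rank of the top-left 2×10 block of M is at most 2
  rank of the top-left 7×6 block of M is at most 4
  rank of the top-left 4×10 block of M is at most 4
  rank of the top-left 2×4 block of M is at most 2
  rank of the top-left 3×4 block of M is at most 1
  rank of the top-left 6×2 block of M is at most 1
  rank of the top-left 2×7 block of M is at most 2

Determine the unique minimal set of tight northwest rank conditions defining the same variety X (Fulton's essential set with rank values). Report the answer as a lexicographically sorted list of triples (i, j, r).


The tightest implied rank at each (i,j), from the 42 conditions:

  R[1]: 0  0  0  0  0  0  0  0  1  1
  R[2]: 0  0  0  1  1  1  1  1  2  2
  R[3]: 0  0  0  1  1  2  2  2  3  3
  R[4]: 0  0  1  2  2  3  3  3  4  4
  R[5]: 1  1  2  3  3  4  4  4  5  5
  R[6]: 1  1  2  3  3  4  5  5  6  6
  R[7]: 1  1  2  3  3  4  5  5  6  7
  R[8]: 1  1  2  3  3  4  5  6  7  8
  R[9]: 1  2  3  4  4  5  6  7  8  9
  R[10]: 1  2  3  4  5  6  7  8  9  10

the unique w with this rank table is (9, 4, 6, 3, 1, 7, 10, 8, 2, 5).

7 SE-corners of the 24-cell Rothe diagram give Ess(w):

[(1, 8, 0), (3, 3, 0), (3, 5, 1), (4, 2, 0), (7, 8, 5), (8, 2, 1), (8, 5, 3)]


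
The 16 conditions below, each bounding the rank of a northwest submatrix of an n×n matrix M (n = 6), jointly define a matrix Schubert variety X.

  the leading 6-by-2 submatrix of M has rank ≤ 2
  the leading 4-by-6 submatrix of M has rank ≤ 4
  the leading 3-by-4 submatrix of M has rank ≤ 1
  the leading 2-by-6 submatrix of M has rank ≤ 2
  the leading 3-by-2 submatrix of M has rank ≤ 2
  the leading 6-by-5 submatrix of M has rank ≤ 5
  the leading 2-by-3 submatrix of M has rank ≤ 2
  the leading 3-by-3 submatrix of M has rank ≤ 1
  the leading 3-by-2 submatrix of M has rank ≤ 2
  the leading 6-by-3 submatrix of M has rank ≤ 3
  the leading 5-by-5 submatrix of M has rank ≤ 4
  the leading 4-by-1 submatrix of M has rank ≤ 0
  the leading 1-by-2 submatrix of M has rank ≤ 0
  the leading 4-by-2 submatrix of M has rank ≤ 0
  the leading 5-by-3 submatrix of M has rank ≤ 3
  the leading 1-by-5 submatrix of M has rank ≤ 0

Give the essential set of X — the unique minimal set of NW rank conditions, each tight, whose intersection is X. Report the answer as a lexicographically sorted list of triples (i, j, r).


Rank table r_w(6×6) implied by the 16 constraints:

  row 1: 0 0 0 0 0 1
  row 2: 0 0 1 1 1 2
  row 3: 0 0 1 1 2 3
  row 4: 0 0 1 2 3 4
  row 5: 1 1 2 3 4 5
  row 6: 1 2 3 4 5 6

hence w(1..6) = (6, 3, 5, 4, 1, 2).

D(w) has 12 cells with 3 SE-corners; essential set:

[(1, 5, 0), (3, 4, 1), (4, 2, 0)]


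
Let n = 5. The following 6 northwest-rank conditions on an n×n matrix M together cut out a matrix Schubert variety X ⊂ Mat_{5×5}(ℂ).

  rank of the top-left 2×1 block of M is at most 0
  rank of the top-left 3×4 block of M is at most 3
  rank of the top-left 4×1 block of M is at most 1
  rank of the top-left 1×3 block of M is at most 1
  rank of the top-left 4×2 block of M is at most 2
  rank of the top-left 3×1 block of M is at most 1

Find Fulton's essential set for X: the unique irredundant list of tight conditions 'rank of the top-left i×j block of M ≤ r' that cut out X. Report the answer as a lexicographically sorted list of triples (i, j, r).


Reconstructing r_w from the 6 given conditions:

  row 1: 0 1 1 1 1
  row 2: 0 1 2 2 2
  row 3: 1 2 3 3 3
  row 4: 1 2 3 4 4
  row 5: 1 2 3 4 5

giving w = (2, 3, 1, 4, 5) via Δ²R.

D(w) has 2 cells with 1 SE-corner; essential set:

[(2, 1, 0)]


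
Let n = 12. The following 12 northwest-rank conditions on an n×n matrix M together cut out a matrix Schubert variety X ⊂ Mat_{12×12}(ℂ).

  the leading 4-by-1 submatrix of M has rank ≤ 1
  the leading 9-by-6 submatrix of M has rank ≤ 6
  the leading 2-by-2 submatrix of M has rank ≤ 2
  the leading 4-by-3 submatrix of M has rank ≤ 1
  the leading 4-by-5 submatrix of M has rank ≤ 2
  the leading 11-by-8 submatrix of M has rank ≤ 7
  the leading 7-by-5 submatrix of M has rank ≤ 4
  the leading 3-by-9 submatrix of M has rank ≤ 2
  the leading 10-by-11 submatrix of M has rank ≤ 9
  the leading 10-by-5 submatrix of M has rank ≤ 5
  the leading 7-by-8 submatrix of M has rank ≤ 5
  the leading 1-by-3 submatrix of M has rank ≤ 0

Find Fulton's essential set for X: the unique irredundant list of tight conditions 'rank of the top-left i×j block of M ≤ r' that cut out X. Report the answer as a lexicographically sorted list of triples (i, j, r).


Rank table r_w(12×12) implied by the 12 constraints:

  R[1]: 0, 0, 0, 1, 1, 1, 1, 1, 1, 1, 1, 1
  R[2]: 1, 1, 1, 2, 2, 2, 2, 2, 2, 2, 2, 2
  R[3]: 1, 1, 1, 2, 2, 2, 2, 2, 2, 3, 3, 3
  R[4]: 1, 1, 1, 2, 2, 3, 3, 3, 3, 4, 4, 4
  R[5]: 1, 2, 2, 3, 3, 4, 4, 4, 4, 5, 5, 5
  R[6]: 1, 2, 3, 4, 4, 5, 5, 5, 5, 6, 6, 6
  R[7]: 1, 2, 3, 4, 4, 5, 5, 5, 6, 7, 7, 7
  R[8]: 1, 2, 3, 4, 5, 6, 6, 6, 7, 8, 8, 8
  R[9]: 1, 2, 3, 4, 5, 6, 7, 7, 8, 9, 9, 9
  R[10]: 1, 2, 3, 4, 5, 6, 7, 7, 8, 9, 9, 10
  R[11]: 1, 2, 3, 4, 5, 6, 7, 7, 8, 9, 10, 11
  R[12]: 1, 2, 3, 4, 5, 6, 7, 8, 9, 10, 11, 12

second differences of R give the permutation w = (4, 1, 10, 6, 2, 3, 9, 5, 7, 12, 11, 8).

Rothe diagram D(w) (19 cells), 8 SE-corners (essential conditions):

[(1, 3, 0), (3, 9, 2), (4, 3, 1), (4, 5, 2), (7, 5, 4), (7, 8, 5), (10, 11, 9), (11, 8, 7)]


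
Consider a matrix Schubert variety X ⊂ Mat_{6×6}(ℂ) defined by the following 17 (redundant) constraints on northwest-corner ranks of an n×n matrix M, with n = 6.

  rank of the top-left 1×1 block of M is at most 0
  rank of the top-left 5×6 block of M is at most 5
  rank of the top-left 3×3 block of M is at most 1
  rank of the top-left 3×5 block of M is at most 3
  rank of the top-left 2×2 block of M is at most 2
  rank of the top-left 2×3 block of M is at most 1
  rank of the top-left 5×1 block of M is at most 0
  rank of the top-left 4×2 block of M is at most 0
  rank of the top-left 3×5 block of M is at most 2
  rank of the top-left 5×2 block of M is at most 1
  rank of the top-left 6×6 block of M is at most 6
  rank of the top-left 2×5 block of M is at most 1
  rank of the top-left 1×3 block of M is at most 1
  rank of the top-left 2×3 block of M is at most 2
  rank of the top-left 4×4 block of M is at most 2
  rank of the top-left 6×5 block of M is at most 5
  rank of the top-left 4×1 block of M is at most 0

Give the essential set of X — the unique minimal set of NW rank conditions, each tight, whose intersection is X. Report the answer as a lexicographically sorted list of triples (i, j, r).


Recovering R(i,j) via the rank-extension bound from the 17 conditions:

  R[1]: 0 | 0 | 1 | 1 | 1 | 1
  R[2]: 0 | 0 | 1 | 1 | 1 | 2
  R[3]: 0 | 0 | 1 | 2 | 2 | 3
  R[4]: 0 | 0 | 1 | 2 | 3 | 4
  R[5]: 0 | 1 | 2 | 3 | 4 | 5
  R[6]: 1 | 2 | 3 | 4 | 5 | 6

second differences of R give the permutation w = (3, 6, 4, 5, 2, 1).

Fulton essential set (3 of the 11 Rothe cells):

[(2, 5, 1), (4, 2, 0), (5, 1, 0)]


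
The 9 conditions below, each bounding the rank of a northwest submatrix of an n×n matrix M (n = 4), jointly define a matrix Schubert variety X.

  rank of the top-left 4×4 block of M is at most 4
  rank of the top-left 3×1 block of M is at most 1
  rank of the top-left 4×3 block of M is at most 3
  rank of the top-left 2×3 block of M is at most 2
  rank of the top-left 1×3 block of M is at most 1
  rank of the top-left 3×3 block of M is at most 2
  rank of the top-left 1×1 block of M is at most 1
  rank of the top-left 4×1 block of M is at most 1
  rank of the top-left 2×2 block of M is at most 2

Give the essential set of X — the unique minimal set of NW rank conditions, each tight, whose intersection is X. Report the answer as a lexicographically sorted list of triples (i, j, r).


Computing R[i][j] = min implied NW-rank bound (n=4, 9 conditions):

  row 1: 1, 1, 1, 1
  row 2: 1, 2, 2, 2
  row 3: 1, 2, 2, 3
  row 4: 1, 2, 3, 4

giving w = (1, 2, 4, 3) via Δ²R.

Rothe diagram D(w) (1 cell), 1 SE-corner (essential condition):

[(3, 3, 2)]


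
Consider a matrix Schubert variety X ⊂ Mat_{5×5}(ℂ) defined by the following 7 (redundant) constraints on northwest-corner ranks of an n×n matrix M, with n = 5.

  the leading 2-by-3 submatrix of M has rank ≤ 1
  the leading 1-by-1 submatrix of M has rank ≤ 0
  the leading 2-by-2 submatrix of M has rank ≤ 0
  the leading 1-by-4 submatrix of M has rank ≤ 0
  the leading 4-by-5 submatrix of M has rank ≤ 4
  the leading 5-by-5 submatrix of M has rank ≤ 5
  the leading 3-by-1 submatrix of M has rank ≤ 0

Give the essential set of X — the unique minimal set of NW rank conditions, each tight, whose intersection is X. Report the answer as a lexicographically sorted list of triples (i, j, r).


Reconstructing r_w from the 7 given conditions:

  i=1: 0, 0, 0, 0, 1
  i=2: 0, 0, 1, 1, 2
  i=3: 0, 1, 2, 2, 3
  i=4: 1, 2, 3, 3, 4
  i=5: 1, 2, 3, 4, 5

the unique w with this rank table is (5, 3, 2, 1, 4).

Rothe diagram D(w) (7 cells), 3 SE-corners (essential conditions):

[(1, 4, 0), (2, 2, 0), (3, 1, 0)]


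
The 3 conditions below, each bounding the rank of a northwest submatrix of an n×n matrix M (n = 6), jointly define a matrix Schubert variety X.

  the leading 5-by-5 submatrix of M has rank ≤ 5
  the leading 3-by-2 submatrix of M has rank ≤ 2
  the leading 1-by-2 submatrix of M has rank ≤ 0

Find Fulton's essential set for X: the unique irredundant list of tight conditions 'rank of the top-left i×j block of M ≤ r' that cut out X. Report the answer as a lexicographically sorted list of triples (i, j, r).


The tightest implied rank at each (i,j), from the 3 conditions:

  R[1]: 0 | 0 | 1 | 1 | 1 | 1
  R[2]: 1 | 1 | 2 | 2 | 2 | 2
  R[3]: 1 | 2 | 3 | 3 | 3 | 3
  R[4]: 1 | 2 | 3 | 4 | 4 | 4
  R[5]: 1 | 2 | 3 | 4 | 5 | 5
  R[6]: 1 | 2 | 3 | 4 | 5 | 6

second differences of R give the permutation w = (3, 1, 2, 4, 5, 6).

ℓ(w)=2; the 1 essential cell (i,j,r):

[(1, 2, 0)]


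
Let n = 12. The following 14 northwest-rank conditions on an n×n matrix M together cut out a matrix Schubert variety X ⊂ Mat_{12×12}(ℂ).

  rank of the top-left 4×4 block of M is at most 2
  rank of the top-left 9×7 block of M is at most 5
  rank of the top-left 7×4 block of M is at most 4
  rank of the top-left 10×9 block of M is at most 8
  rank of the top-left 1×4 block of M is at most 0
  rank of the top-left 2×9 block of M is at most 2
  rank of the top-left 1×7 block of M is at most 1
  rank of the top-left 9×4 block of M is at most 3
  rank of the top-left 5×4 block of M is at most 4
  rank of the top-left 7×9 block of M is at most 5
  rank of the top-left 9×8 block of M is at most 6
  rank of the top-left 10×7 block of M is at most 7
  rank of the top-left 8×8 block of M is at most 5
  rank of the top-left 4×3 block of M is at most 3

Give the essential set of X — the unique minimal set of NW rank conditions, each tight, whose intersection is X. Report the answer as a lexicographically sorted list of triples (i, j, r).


Propagating the 14 rank bounds to every northwest block:

  i=1: 0 0 0 0 1 1 1 1 1 1 1 1
  i=2: 1 1 1 1 2 2 2 2 2 2 2 2
  i=3: 1 2 2 2 3 3 3 3 3 3 3 3
  i=4: 1 2 2 2 3 4 4 4 4 4 4 4
  i=5: 1 2 3 3 4 5 5 5 5 5 5 5
  i=6: 1 2 3 3 4 5 5 5 5 6 6 6
  i=7: 1 2 3 3 4 5 5 5 5 6 7 7
  i=8: 1 2 3 3 4 5 5 5 6 7 8 8
  i=9: 1 2 3 3 4 5 5 6 7 8 9 9
  i=10: 1 2 3 4 5 6 6 7 8 9 10 10
  i=11: 1 2 3 4 5 6 7 8 9 10 11 11
  i=12: 1 2 3 4 5 6 7 8 9 10 11 12

hence w(1..12) = (5, 1, 2, 6, 3, 10, 11, 9, 8, 4, 7, 12).

Rothe diagram D(w) (19 cells), 6 SE-corners (essential conditions):

[(1, 4, 0), (4, 4, 2), (7, 9, 5), (8, 8, 5), (9, 4, 3), (9, 7, 5)]


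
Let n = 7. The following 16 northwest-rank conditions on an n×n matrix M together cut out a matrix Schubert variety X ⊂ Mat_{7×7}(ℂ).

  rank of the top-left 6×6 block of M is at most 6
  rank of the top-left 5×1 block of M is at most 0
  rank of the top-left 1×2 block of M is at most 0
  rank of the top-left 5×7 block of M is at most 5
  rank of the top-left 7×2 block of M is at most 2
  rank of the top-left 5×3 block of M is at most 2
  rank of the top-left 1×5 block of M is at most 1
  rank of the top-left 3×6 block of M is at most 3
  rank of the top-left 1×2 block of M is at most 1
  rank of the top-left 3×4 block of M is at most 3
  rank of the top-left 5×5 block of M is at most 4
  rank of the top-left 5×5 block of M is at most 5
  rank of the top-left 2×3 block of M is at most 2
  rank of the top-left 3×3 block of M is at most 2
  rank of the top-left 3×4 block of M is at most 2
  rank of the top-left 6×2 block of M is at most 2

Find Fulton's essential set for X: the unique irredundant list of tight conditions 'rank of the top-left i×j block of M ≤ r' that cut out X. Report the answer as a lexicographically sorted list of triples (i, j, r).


Reconstructing r_w from the 16 given conditions:

  row 1: 0, 0, 1, 1, 1, 1, 1
  row 2: 0, 1, 2, 2, 2, 2, 2
  row 3: 0, 1, 2, 2, 3, 3, 3
  row 4: 0, 1, 2, 3, 4, 4, 4
  row 5: 0, 1, 2, 3, 4, 5, 5
  row 6: 1, 2, 3, 4, 5, 6, 6
  row 7: 1, 2, 3, 4, 5, 6, 7

reading off 1-entries of Δ²R: w = (3, 2, 5, 4, 6, 1, 7).

3 SE-corners of the 7-cell Rothe diagram give Ess(w):

[(1, 2, 0), (3, 4, 2), (5, 1, 0)]


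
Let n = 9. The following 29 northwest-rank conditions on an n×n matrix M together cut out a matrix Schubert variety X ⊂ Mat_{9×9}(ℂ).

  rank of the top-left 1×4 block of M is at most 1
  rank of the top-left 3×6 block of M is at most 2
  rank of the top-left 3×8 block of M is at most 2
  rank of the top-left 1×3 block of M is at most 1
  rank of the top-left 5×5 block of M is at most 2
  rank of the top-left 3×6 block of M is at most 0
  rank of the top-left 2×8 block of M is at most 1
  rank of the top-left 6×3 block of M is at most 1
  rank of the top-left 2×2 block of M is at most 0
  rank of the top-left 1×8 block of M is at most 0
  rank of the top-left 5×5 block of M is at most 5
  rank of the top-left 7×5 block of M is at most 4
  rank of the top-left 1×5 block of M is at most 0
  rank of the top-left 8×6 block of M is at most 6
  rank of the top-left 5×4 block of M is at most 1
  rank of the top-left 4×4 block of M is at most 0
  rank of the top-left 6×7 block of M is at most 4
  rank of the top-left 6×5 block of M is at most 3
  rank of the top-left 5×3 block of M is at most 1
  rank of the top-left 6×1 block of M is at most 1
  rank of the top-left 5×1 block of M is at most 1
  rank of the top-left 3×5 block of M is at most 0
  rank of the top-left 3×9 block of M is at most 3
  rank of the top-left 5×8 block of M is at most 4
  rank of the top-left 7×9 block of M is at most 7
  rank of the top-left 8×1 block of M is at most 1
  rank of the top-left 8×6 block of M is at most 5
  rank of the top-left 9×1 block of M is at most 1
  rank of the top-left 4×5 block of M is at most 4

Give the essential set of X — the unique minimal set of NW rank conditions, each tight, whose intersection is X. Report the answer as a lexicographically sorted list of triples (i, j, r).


Recovering R(i,j) via the rank-extension bound from the 29 conditions:

  i=1: 0, 0, 0, 0, 0, 0, 0, 0, 1
  i=2: 0, 0, 0, 0, 0, 0, 1, 1, 2
  i=3: 0, 0, 0, 0, 0, 0, 1, 2, 3
  i=4: 0, 0, 0, 0, 1, 1, 2, 3, 4
  i=5: 1, 1, 1, 1, 2, 2, 3, 4, 5
  i=6: 1, 1, 1, 2, 3, 3, 4, 5, 6
  i=7: 1, 2, 2, 3, 4, 4, 5, 6, 7
  i=8: 1, 2, 3, 4, 5, 5, 6, 7, 8
  i=9: 1, 2, 3, 4, 5, 6, 7, 8, 9

second differences of R give the permutation w = (9, 7, 8, 5, 1, 4, 2, 3, 6).

D(w) has 26 cells with 4 SE-corners; essential set:

[(1, 8, 0), (3, 6, 0), (4, 4, 0), (6, 3, 1)]


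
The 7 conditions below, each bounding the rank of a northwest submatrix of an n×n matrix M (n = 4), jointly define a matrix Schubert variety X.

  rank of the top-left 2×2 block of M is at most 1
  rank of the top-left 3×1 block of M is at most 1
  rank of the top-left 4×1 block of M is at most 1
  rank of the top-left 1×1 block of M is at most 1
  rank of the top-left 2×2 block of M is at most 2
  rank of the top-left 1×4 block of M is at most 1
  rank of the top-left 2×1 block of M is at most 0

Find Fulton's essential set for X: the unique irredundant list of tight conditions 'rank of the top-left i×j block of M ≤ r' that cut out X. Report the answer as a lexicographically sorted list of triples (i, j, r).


The tightest implied rank at each (i,j), from the 7 conditions:

  R[1]: 0  1  1  1
  R[2]: 0  1  2  2
  R[3]: 1  2  3  3
  R[4]: 1  2  3  4

second differences of R give the permutation w = (2, 3, 1, 4).

D(w) has 2 cells with 1 SE-corner; essential set:

[(2, 1, 0)]


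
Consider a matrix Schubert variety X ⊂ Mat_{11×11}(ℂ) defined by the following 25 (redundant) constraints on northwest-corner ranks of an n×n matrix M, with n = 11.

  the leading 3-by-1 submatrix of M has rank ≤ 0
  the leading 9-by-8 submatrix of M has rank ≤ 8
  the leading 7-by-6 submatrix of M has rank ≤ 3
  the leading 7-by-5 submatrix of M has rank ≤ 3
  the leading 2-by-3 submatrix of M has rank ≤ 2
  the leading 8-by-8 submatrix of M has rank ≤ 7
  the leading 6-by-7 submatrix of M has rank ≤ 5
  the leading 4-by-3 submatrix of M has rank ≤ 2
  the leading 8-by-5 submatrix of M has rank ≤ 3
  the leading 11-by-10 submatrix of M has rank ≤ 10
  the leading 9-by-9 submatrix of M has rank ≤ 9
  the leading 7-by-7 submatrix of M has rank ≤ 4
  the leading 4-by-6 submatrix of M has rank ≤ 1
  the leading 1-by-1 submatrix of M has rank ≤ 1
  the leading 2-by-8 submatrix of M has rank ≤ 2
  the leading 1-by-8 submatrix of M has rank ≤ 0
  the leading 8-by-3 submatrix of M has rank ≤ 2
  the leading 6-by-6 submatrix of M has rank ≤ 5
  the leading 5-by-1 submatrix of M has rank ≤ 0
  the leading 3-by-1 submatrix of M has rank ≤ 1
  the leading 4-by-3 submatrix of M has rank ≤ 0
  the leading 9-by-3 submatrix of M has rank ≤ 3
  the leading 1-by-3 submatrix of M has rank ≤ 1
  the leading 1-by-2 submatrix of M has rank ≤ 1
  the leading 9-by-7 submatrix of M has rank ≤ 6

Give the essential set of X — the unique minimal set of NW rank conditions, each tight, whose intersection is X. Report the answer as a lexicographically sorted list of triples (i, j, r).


Recovering R(i,j) via the rank-extension bound from the 25 conditions:

  0, 0, 0, 0, 0, 0, 0, 0, 1, 1, 1
  0, 0, 0, 1, 1, 1, 1, 1, 2, 2, 2
  0, 0, 0, 1, 1, 1, 2, 2, 3, 3, 3
  0, 0, 0, 1, 1, 1, 2, 3, 4, 4, 4
  0, 1, 1, 2, 2, 2, 3, 4, 5, 5, 5
  1, 2, 2, 3, 3, 3, 4, 5, 6, 6, 6
  1, 2, 2, 3, 3, 3, 4, 5, 6, 7, 7
  1, 2, 2, 3, 3, 4, 5, 6, 7, 8, 8
  1, 2, 3, 4, 4, 5, 6, 7, 8, 9, 9
  1, 2, 3, 4, 5, 6, 7, 8, 9, 10, 10
  1, 2, 3, 4, 5, 6, 7, 8, 9, 10, 11

reading off 1-entries of Δ²R: w = (9, 4, 7, 8, 2, 1, 10, 6, 3, 5, 11).

|D(w)|=27, |Ess(w)|=7:

[(1, 8, 0), (4, 3, 0), (4, 6, 1), (5, 1, 0), (7, 6, 3), (8, 3, 2), (8, 5, 3)]


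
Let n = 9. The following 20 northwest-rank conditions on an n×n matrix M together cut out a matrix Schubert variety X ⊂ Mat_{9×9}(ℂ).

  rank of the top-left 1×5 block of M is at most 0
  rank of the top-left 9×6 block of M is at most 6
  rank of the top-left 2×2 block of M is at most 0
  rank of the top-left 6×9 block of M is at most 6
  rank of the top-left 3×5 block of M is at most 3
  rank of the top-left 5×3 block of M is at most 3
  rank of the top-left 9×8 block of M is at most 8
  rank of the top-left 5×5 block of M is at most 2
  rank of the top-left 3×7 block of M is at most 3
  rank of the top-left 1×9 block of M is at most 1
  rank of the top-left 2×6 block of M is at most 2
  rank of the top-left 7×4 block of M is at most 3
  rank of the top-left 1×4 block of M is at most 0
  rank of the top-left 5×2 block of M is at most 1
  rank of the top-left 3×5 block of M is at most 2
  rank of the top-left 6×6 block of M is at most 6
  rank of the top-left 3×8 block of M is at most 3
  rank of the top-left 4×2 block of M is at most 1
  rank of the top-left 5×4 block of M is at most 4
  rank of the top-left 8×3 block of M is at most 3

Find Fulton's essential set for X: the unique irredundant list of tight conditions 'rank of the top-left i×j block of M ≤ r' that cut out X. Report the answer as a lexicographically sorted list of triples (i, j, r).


Recovering R(i,j) via the rank-extension bound from the 20 conditions:

  row 1: 0 0 0 0 0 1 1 1 1
  row 2: 0 0 1 1 1 2 2 2 2
  row 3: 1 1 2 2 2 3 3 3 3
  row 4: 1 1 2 2 2 3 4 4 4
  row 5: 1 1 2 2 2 3 4 5 5
  row 6: 1 2 3 3 3 4 5 6 6
  row 7: 1 2 3 3 4 5 6 7 7
  row 8: 1 2 3 4 5 6 7 8 8
  row 9: 1 2 3 4 5 6 7 8 9

hence w(1..9) = (6, 3, 1, 7, 8, 2, 5, 4, 9).

D(w) has 14 cells with 5 SE-corners; essential set:

[(1, 5, 0), (2, 2, 0), (5, 2, 1), (5, 5, 2), (7, 4, 3)]


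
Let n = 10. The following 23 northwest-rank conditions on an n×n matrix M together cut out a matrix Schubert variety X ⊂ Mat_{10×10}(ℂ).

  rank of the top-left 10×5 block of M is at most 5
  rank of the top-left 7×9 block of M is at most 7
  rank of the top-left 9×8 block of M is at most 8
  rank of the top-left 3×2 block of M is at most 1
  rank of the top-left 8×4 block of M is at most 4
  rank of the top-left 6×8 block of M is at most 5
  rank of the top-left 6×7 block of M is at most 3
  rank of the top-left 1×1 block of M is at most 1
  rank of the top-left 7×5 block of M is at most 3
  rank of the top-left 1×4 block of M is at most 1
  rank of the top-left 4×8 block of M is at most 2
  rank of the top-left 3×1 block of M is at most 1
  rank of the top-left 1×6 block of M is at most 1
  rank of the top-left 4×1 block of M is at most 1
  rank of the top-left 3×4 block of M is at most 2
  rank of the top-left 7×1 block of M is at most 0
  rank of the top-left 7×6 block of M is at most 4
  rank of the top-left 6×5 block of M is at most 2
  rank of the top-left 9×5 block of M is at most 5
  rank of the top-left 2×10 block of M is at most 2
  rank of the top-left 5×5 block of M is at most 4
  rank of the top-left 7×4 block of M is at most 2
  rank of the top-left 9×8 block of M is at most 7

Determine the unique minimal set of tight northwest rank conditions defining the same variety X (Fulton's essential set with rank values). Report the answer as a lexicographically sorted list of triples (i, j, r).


Computing R[i][j] = min implied NW-rank bound (n=10, 23 conditions):

  row 1: 0  1  1  1  1  1  1  1  1  1
  row 2: 0  1  2  2  2  2  2  2  2  2
  row 3: 0  1  2  2  2  2  2  2  3  3
  row 4: 0  1  2  2  2  2  2  2  3  4
  row 5: 0  1  2  2  2  3  3  3  4  5
  row 6: 0  1  2  2  2  3  3  4  5  6
  row 7: 0  1  2  2  3  4  4  5  6  7
  row 8: 1  2  3  3  4  5  5  6  7  8
  row 9: 1  2  3  4  5  6  6  7  8  9
  row 10: 1  2  3  4  5  6  7  8  9  10

the unique w with this rank table is (2, 3, 9, 10, 6, 8, 5, 1, 4, 7).

5 SE-corners of the 23-cell Rothe diagram give Ess(w):

[(4, 8, 2), (6, 5, 2), (6, 7, 3), (7, 1, 0), (7, 4, 2)]
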